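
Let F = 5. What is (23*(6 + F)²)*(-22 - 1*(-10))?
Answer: -33396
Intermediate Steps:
(23*(6 + F)²)*(-22 - 1*(-10)) = (23*(6 + 5)²)*(-22 - 1*(-10)) = (23*11²)*(-22 + 10) = (23*121)*(-12) = 2783*(-12) = -33396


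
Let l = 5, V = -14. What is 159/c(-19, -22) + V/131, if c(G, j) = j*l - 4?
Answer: -7475/4978 ≈ -1.5016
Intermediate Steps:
c(G, j) = -4 + 5*j (c(G, j) = j*5 - 4 = 5*j - 4 = -4 + 5*j)
159/c(-19, -22) + V/131 = 159/(-4 + 5*(-22)) - 14/131 = 159/(-4 - 110) - 14*1/131 = 159/(-114) - 14/131 = 159*(-1/114) - 14/131 = -53/38 - 14/131 = -7475/4978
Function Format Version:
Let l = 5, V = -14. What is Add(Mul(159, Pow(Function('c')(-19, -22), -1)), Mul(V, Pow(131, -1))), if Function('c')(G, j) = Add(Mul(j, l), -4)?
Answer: Rational(-7475, 4978) ≈ -1.5016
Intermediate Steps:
Function('c')(G, j) = Add(-4, Mul(5, j)) (Function('c')(G, j) = Add(Mul(j, 5), -4) = Add(Mul(5, j), -4) = Add(-4, Mul(5, j)))
Add(Mul(159, Pow(Function('c')(-19, -22), -1)), Mul(V, Pow(131, -1))) = Add(Mul(159, Pow(Add(-4, Mul(5, -22)), -1)), Mul(-14, Pow(131, -1))) = Add(Mul(159, Pow(Add(-4, -110), -1)), Mul(-14, Rational(1, 131))) = Add(Mul(159, Pow(-114, -1)), Rational(-14, 131)) = Add(Mul(159, Rational(-1, 114)), Rational(-14, 131)) = Add(Rational(-53, 38), Rational(-14, 131)) = Rational(-7475, 4978)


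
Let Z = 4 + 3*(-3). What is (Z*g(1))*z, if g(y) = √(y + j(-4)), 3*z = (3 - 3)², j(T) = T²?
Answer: 0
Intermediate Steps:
Z = -5 (Z = 4 - 9 = -5)
z = 0 (z = (3 - 3)²/3 = (⅓)*0² = (⅓)*0 = 0)
g(y) = √(16 + y) (g(y) = √(y + (-4)²) = √(y + 16) = √(16 + y))
(Z*g(1))*z = -5*√(16 + 1)*0 = -5*√17*0 = 0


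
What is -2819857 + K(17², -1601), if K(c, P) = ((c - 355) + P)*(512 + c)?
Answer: -4155124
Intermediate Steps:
K(c, P) = (512 + c)*(-355 + P + c) (K(c, P) = ((-355 + c) + P)*(512 + c) = (-355 + P + c)*(512 + c) = (512 + c)*(-355 + P + c))
-2819857 + K(17², -1601) = -2819857 + (-181760 + (17²)² + 157*17² + 512*(-1601) - 1601*17²) = -2819857 + (-181760 + 289² + 157*289 - 819712 - 1601*289) = -2819857 + (-181760 + 83521 + 45373 - 819712 - 462689) = -2819857 - 1335267 = -4155124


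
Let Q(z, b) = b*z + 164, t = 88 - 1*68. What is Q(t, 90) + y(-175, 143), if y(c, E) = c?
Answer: 1789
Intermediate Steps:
t = 20 (t = 88 - 68 = 20)
Q(z, b) = 164 + b*z
Q(t, 90) + y(-175, 143) = (164 + 90*20) - 175 = (164 + 1800) - 175 = 1964 - 175 = 1789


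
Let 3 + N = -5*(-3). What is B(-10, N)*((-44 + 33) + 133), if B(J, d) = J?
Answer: -1220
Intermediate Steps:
N = 12 (N = -3 - 5*(-3) = -3 + 15 = 12)
B(-10, N)*((-44 + 33) + 133) = -10*((-44 + 33) + 133) = -10*(-11 + 133) = -10*122 = -1220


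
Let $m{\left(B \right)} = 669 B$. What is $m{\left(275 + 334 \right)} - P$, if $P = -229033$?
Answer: $636454$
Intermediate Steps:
$m{\left(275 + 334 \right)} - P = 669 \left(275 + 334\right) - -229033 = 669 \cdot 609 + 229033 = 407421 + 229033 = 636454$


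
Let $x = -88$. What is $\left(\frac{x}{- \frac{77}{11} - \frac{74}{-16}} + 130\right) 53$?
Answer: $\frac{168222}{19} \approx 8853.8$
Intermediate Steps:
$\left(\frac{x}{- \frac{77}{11} - \frac{74}{-16}} + 130\right) 53 = \left(- \frac{88}{- \frac{77}{11} - \frac{74}{-16}} + 130\right) 53 = \left(- \frac{88}{\left(-77\right) \frac{1}{11} - - \frac{37}{8}} + 130\right) 53 = \left(- \frac{88}{-7 + \frac{37}{8}} + 130\right) 53 = \left(- \frac{88}{- \frac{19}{8}} + 130\right) 53 = \left(\left(-88\right) \left(- \frac{8}{19}\right) + 130\right) 53 = \left(\frac{704}{19} + 130\right) 53 = \frac{3174}{19} \cdot 53 = \frac{168222}{19}$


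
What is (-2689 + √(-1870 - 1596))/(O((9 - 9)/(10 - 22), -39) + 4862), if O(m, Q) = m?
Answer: -2689/4862 + I*√3466/4862 ≈ -0.55306 + 0.012109*I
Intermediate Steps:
(-2689 + √(-1870 - 1596))/(O((9 - 9)/(10 - 22), -39) + 4862) = (-2689 + √(-1870 - 1596))/((9 - 9)/(10 - 22) + 4862) = (-2689 + √(-3466))/(0/(-12) + 4862) = (-2689 + I*√3466)/(0*(-1/12) + 4862) = (-2689 + I*√3466)/(0 + 4862) = (-2689 + I*√3466)/4862 = (-2689 + I*√3466)*(1/4862) = -2689/4862 + I*√3466/4862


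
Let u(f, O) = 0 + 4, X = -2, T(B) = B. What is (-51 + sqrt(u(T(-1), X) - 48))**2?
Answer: 2557 - 204*I*sqrt(11) ≈ 2557.0 - 676.59*I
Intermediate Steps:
u(f, O) = 4
(-51 + sqrt(u(T(-1), X) - 48))**2 = (-51 + sqrt(4 - 48))**2 = (-51 + sqrt(-44))**2 = (-51 + 2*I*sqrt(11))**2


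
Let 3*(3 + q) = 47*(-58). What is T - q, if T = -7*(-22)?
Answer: 3197/3 ≈ 1065.7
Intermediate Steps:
q = -2735/3 (q = -3 + (47*(-58))/3 = -3 + (⅓)*(-2726) = -3 - 2726/3 = -2735/3 ≈ -911.67)
T = 154
T - q = 154 - 1*(-2735/3) = 154 + 2735/3 = 3197/3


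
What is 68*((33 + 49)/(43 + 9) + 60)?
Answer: 54434/13 ≈ 4187.2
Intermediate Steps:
68*((33 + 49)/(43 + 9) + 60) = 68*(82/52 + 60) = 68*(82*(1/52) + 60) = 68*(41/26 + 60) = 68*(1601/26) = 54434/13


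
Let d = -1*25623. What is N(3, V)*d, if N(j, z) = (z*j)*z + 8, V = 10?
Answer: -7891884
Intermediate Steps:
N(j, z) = 8 + j*z² (N(j, z) = (j*z)*z + 8 = j*z² + 8 = 8 + j*z²)
d = -25623
N(3, V)*d = (8 + 3*10²)*(-25623) = (8 + 3*100)*(-25623) = (8 + 300)*(-25623) = 308*(-25623) = -7891884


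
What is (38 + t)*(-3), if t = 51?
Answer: -267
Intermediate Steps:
(38 + t)*(-3) = (38 + 51)*(-3) = 89*(-3) = -267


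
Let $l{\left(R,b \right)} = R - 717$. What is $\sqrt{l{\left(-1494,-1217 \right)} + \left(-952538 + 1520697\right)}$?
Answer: $2 \sqrt{141487} \approx 752.29$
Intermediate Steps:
$l{\left(R,b \right)} = -717 + R$ ($l{\left(R,b \right)} = R - 717 = -717 + R$)
$\sqrt{l{\left(-1494,-1217 \right)} + \left(-952538 + 1520697\right)} = \sqrt{\left(-717 - 1494\right) + \left(-952538 + 1520697\right)} = \sqrt{-2211 + 568159} = \sqrt{565948} = 2 \sqrt{141487}$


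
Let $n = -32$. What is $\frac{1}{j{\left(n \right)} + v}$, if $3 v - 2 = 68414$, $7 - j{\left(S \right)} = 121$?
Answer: $\frac{3}{68074} \approx 4.407 \cdot 10^{-5}$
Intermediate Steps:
$j{\left(S \right)} = -114$ ($j{\left(S \right)} = 7 - 121 = -114$)
$v = \frac{68416}{3}$ ($v = \frac{2}{3} + \frac{1}{3} \cdot 68414 = \frac{2}{3} + \frac{68414}{3} = \frac{68416}{3} \approx 22805.0$)
$\frac{1}{j{\left(n \right)} + v} = \frac{1}{-114 + \frac{68416}{3}} = \frac{1}{\frac{68074}{3}} = \frac{3}{68074}$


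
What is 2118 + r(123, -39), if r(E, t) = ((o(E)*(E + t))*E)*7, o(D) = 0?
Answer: 2118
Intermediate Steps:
r(E, t) = 0 (r(E, t) = ((0*(E + t))*E)*7 = (0*E)*7 = 0*7 = 0)
2118 + r(123, -39) = 2118 + 0 = 2118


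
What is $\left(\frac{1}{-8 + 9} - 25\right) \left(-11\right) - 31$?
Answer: $233$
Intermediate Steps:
$\left(\frac{1}{-8 + 9} - 25\right) \left(-11\right) - 31 = \left(1^{-1} - 25\right) \left(-11\right) - 31 = \left(1 - 25\right) \left(-11\right) - 31 = \left(-24\right) \left(-11\right) - 31 = 264 - 31 = 233$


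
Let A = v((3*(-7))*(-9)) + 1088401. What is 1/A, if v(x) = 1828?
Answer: 1/1090229 ≈ 9.1724e-7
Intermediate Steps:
A = 1090229 (A = 1828 + 1088401 = 1090229)
1/A = 1/1090229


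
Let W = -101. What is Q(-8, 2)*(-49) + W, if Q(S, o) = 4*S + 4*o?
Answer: 1075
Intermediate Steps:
Q(-8, 2)*(-49) + W = (4*(-8) + 4*2)*(-49) - 101 = (-32 + 8)*(-49) - 101 = -24*(-49) - 101 = 1176 - 101 = 1075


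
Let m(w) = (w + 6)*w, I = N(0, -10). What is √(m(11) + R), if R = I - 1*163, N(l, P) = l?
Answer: 2*√6 ≈ 4.8990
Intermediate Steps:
I = 0
R = -163 (R = 0 - 1*163 = 0 - 163 = -163)
m(w) = w*(6 + w) (m(w) = (6 + w)*w = w*(6 + w))
√(m(11) + R) = √(11*(6 + 11) - 163) = √(11*17 - 163) = √(187 - 163) = √24 = 2*√6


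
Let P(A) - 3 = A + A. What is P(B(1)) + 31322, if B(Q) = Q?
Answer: 31327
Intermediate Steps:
P(A) = 3 + 2*A (P(A) = 3 + (A + A) = 3 + 2*A)
P(B(1)) + 31322 = (3 + 2*1) + 31322 = (3 + 2) + 31322 = 5 + 31322 = 31327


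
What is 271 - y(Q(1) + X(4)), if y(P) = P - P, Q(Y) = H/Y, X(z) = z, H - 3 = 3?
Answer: 271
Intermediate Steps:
H = 6 (H = 3 + 3 = 6)
Q(Y) = 6/Y
y(P) = 0
271 - y(Q(1) + X(4)) = 271 - 1*0 = 271 + 0 = 271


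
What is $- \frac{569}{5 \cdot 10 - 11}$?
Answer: $- \frac{569}{39} \approx -14.59$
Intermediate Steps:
$- \frac{569}{5 \cdot 10 - 11} = - \frac{569}{50 - 11} = - \frac{569}{39}$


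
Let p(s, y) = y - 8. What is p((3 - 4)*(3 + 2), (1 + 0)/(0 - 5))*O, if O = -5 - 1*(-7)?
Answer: -82/5 ≈ -16.400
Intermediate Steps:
O = 2 (O = -5 + 7 = 2)
p(s, y) = -8 + y
p((3 - 4)*(3 + 2), (1 + 0)/(0 - 5))*O = (-8 + (1 + 0)/(0 - 5))*2 = (-8 + 1/(-5))*2 = (-8 + 1*(-1/5))*2 = (-8 - 1/5)*2 = -41/5*2 = -82/5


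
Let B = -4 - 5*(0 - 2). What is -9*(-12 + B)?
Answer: 54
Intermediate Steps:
B = 6 (B = -4 - 5*(-2) = -4 + 10 = 6)
-9*(-12 + B) = -9*(-12 + 6) = -9*(-6) = 54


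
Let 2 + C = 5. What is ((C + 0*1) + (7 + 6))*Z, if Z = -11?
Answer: -176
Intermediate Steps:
C = 3 (C = -2 + 5 = 3)
((C + 0*1) + (7 + 6))*Z = ((3 + 0*1) + (7 + 6))*(-11) = ((3 + 0) + 13)*(-11) = (3 + 13)*(-11) = 16*(-11) = -176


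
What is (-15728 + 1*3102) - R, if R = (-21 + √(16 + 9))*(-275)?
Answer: -17026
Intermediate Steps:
R = 4400 (R = (-21 + √25)*(-275) = (-21 + 5)*(-275) = -16*(-275) = 4400)
(-15728 + 1*3102) - R = (-15728 + 1*3102) - 1*4400 = (-15728 + 3102) - 4400 = -12626 - 4400 = -17026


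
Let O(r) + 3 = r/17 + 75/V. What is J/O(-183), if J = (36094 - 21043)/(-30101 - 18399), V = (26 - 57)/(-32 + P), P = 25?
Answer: -2643959/27014500 ≈ -0.097872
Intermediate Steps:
V = 31/7 (V = (26 - 57)/(-32 + 25) = -31/(-7) = -31*(-⅐) = 31/7 ≈ 4.4286)
O(r) = 432/31 + r/17 (O(r) = -3 + (r/17 + 75/(31/7)) = -3 + (r*(1/17) + 75*(7/31)) = -3 + (r/17 + 525/31) = -3 + (525/31 + r/17) = 432/31 + r/17)
J = -15051/48500 (J = 15051/(-48500) = 15051*(-1/48500) = -15051/48500 ≈ -0.31033)
J/O(-183) = -15051/(48500*(432/31 + (1/17)*(-183))) = -15051/(48500*(432/31 - 183/17)) = -15051/(48500*1671/527) = -15051/48500*527/1671 = -2643959/27014500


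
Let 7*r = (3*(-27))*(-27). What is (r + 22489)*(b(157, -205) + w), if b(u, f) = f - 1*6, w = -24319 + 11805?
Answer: -2031037250/7 ≈ -2.9015e+8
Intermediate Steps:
w = -12514
r = 2187/7 (r = ((3*(-27))*(-27))/7 = (-81*(-27))/7 = (⅐)*2187 = 2187/7 ≈ 312.43)
b(u, f) = -6 + f (b(u, f) = f - 6 = -6 + f)
(r + 22489)*(b(157, -205) + w) = (2187/7 + 22489)*((-6 - 205) - 12514) = 159610*(-211 - 12514)/7 = (159610/7)*(-12725) = -2031037250/7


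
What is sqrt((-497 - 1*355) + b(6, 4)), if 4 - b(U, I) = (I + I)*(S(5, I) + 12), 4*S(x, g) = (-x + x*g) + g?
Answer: I*sqrt(982) ≈ 31.337*I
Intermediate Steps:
S(x, g) = -x/4 + g/4 + g*x/4 (S(x, g) = ((-x + x*g) + g)/4 = ((-x + g*x) + g)/4 = (g - x + g*x)/4 = -x/4 + g/4 + g*x/4)
b(U, I) = 4 - 2*I*(43/4 + 3*I/2) (b(U, I) = 4 - (I + I)*((-1/4*5 + I/4 + (1/4)*I*5) + 12) = 4 - 2*I*((-5/4 + I/4 + 5*I/4) + 12) = 4 - 2*I*((-5/4 + 3*I/2) + 12) = 4 - 2*I*(43/4 + 3*I/2))
sqrt((-497 - 1*355) + b(6, 4)) = sqrt((-497 - 1*355) + (4 - 3*4**2 - 43/2*4)) = sqrt((-497 - 355) + (4 - 3*16 - 86)) = sqrt(-852 + (4 - 48 - 86)) = sqrt(-852 - 130) = sqrt(-982) = I*sqrt(982)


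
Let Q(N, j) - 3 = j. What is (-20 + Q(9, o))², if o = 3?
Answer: 196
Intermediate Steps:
Q(N, j) = 3 + j
(-20 + Q(9, o))² = (-20 + (3 + 3))² = (-20 + 6)² = (-14)² = 196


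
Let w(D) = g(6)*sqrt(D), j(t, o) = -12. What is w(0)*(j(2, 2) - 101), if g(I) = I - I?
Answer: 0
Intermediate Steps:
g(I) = 0
w(D) = 0 (w(D) = 0*sqrt(D) = 0)
w(0)*(j(2, 2) - 101) = 0*(-12 - 101) = 0*(-113) = 0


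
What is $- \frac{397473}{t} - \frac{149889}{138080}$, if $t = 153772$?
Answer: $- \frac{19482950787}{5308209440} \approx -3.6703$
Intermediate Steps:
$- \frac{397473}{t} - \frac{149889}{138080} = - \frac{397473}{153772} - \frac{149889}{138080} = - \frac{19482950787}{5308209440}$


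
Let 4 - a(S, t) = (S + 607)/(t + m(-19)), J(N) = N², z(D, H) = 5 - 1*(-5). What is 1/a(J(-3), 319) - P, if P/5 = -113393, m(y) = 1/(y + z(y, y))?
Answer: 240393365/424 ≈ 5.6697e+5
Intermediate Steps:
z(D, H) = 10 (z(D, H) = 5 + 5 = 10)
m(y) = 1/(10 + y) (m(y) = 1/(y + 10) = 1/(10 + y))
a(S, t) = 4 - (607 + S)/(-⅑ + t) (a(S, t) = 4 - (S + 607)/(t + 1/(10 - 19)) = 4 - (607 + S)/(t + 1/(-9)) = 4 - (607 + S)/(t - ⅑) = 4 - (607 + S)/(-⅑ + t))
P = -566965 (P = 5*(-113393) = -566965)
1/a(J(-3), 319) - P = 1/((-5467 - 9*(-3)² + 36*319)/(-1 + 9*319)) - 1*(-566965) = 1/((-5467 - 9*9 + 11484)/(-1 + 2871)) + 566965 = 1/((-5467 - 81 + 11484)/2870) + 566965 = 1/((1/2870)*5936) + 566965 = 1/(424/205) + 566965 = 205/424 + 566965 = 240393365/424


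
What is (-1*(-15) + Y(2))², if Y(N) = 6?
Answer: 441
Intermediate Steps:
(-1*(-15) + Y(2))² = (-1*(-15) + 6)² = (15 + 6)² = 21² = 441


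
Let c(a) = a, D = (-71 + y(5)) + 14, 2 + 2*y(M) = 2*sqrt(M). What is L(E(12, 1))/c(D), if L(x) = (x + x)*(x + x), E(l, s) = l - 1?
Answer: -28072/3359 - 484*sqrt(5)/3359 ≈ -8.6794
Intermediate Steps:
E(l, s) = -1 + l
L(x) = 4*x**2 (L(x) = (2*x)*(2*x) = 4*x**2)
y(M) = -1 + sqrt(M) (y(M) = -1 + (2*sqrt(M))/2 = -1 + sqrt(M))
D = -58 + sqrt(5) (D = (-71 + (-1 + sqrt(5))) + 14 = (-72 + sqrt(5)) + 14 = -58 + sqrt(5) ≈ -55.764)
L(E(12, 1))/c(D) = (4*(-1 + 12)**2)/(-58 + sqrt(5)) = (4*11**2)/(-58 + sqrt(5)) = (4*121)/(-58 + sqrt(5)) = 484/(-58 + sqrt(5))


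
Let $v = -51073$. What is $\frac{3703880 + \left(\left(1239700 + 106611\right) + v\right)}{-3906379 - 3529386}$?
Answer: $- \frac{4999118}{7435765} \approx -0.67231$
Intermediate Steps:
$\frac{3703880 + \left(\left(1239700 + 106611\right) + v\right)}{-3906379 - 3529386} = \frac{3703880 + \left(\left(1239700 + 106611\right) - 51073\right)}{-3906379 - 3529386} = \frac{3703880 + \left(1346311 - 51073\right)}{-7435765} = \left(3703880 + 1295238\right) \left(- \frac{1}{7435765}\right) = 4999118 \left(- \frac{1}{7435765}\right) = - \frac{4999118}{7435765}$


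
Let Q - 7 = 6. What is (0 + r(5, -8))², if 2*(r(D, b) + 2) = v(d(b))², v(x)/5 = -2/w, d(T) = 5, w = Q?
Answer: 82944/28561 ≈ 2.9041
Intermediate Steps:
Q = 13 (Q = 7 + 6 = 13)
w = 13
v(x) = -10/13 (v(x) = 5*(-2/13) = -10/13)
r(D, b) = -288/169 (r(D, b) = -2 + (-10/13)²/2 = -2 + (½)*(100/169) = -2 + 50/169 = -288/169)
(0 + r(5, -8))² = (0 - 288/169)² = (-288/169)² = 82944/28561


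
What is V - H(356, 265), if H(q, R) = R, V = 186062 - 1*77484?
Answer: 108313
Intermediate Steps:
V = 108578 (V = 186062 - 77484 = 108578)
V - H(356, 265) = 108578 - 1*265 = 108578 - 265 = 108313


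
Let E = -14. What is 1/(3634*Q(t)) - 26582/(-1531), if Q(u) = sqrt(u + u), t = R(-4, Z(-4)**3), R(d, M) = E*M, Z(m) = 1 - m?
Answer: 26582/1531 - I*sqrt(35)/1271900 ≈ 17.363 - 4.6514e-6*I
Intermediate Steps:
R(d, M) = -14*M
t = -1750 (t = -14*(1 - 1*(-4))**3 = -14*(1 + 4)**3 = -14*5**3 = -14*125 = -1750)
Q(u) = sqrt(2)*sqrt(u) (Q(u) = sqrt(2*u) = sqrt(2)*sqrt(u))
1/(3634*Q(t)) - 26582/(-1531) = 1/(3634*((sqrt(2)*sqrt(-1750)))) - 26582/(-1531) = 1/(3634*((sqrt(2)*(5*I*sqrt(70))))) - 26582*(-1/1531) = 1/(3634*((10*I*sqrt(35)))) + 26582/1531 = (-I*sqrt(35)/350)/3634 + 26582/1531 = -I*sqrt(35)/1271900 + 26582/1531 = 26582/1531 - I*sqrt(35)/1271900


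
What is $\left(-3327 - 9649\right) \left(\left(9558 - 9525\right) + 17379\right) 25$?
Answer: $-5648452800$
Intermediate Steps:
$\left(-3327 - 9649\right) \left(\left(9558 - 9525\right) + 17379\right) 25 = - 12976 \left(\left(9558 - 9525\right) + 17379\right) 25 = - 12976 \left(33 + 17379\right) 25 = \left(-12976\right) 17412 \cdot 25 = \left(-225938112\right) 25 = -5648452800$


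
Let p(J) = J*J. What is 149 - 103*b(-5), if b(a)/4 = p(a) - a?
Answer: -12211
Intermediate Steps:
p(J) = J²
b(a) = -4*a + 4*a² (b(a) = 4*(a² - a) = -4*a + 4*a²)
149 - 103*b(-5) = 149 - 412*(-5)*(-1 - 5) = 149 - 412*(-5)*(-6) = 149 - 103*120 = 149 - 12360 = -12211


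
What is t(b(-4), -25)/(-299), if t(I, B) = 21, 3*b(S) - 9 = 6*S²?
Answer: -21/299 ≈ -0.070234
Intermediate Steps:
b(S) = 3 + 2*S² (b(S) = 3 + (6*S²)/3 = 3 + 2*S²)
t(b(-4), -25)/(-299) = 21/(-299) = 21*(-1/299) = -21/299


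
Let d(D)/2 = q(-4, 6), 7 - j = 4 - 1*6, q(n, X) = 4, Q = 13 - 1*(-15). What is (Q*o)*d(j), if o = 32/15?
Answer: 7168/15 ≈ 477.87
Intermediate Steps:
o = 32/15 (o = 32*(1/15) = 32/15 ≈ 2.1333)
Q = 28 (Q = 13 + 15 = 28)
j = 9 (j = 7 - (4 - 1*6) = 7 - (4 - 6) = 7 - 1*(-2) = 7 + 2 = 9)
d(D) = 8 (d(D) = 2*4 = 8)
(Q*o)*d(j) = (28*(32/15))*8 = (896/15)*8 = 7168/15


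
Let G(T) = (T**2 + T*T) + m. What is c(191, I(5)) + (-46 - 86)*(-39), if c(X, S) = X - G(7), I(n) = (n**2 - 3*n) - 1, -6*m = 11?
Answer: 31457/6 ≈ 5242.8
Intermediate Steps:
m = -11/6 (m = -1/6*11 = -11/6 ≈ -1.8333)
G(T) = -11/6 + 2*T**2 (G(T) = (T**2 + T*T) - 11/6 = (T**2 + T**2) - 11/6 = 2*T**2 - 11/6 = -11/6 + 2*T**2)
I(n) = -1 + n**2 - 3*n
c(X, S) = -577/6 + X (c(X, S) = X - (-11/6 + 2*7**2) = X - (-11/6 + 2*49) = X - (-11/6 + 98) = X - 1*577/6 = X - 577/6 = -577/6 + X)
c(191, I(5)) + (-46 - 86)*(-39) = (-577/6 + 191) + (-46 - 86)*(-39) = 569/6 - 132*(-39) = 569/6 + 5148 = 31457/6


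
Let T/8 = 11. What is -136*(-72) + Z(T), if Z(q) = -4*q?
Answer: 9440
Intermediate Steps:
T = 88 (T = 8*11 = 88)
-136*(-72) + Z(T) = -136*(-72) - 4*88 = 9792 - 352 = 9440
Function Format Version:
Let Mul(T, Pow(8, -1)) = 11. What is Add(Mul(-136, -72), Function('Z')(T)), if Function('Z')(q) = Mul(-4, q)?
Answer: 9440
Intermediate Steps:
T = 88 (T = Mul(8, 11) = 88)
Add(Mul(-136, -72), Function('Z')(T)) = Add(Mul(-136, -72), Mul(-4, 88)) = Add(9792, -352) = 9440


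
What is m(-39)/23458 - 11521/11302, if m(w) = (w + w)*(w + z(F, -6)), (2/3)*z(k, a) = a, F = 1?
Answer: -113972465/132561158 ≈ -0.85977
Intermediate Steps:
z(k, a) = 3*a/2
m(w) = 2*w*(-9 + w) (m(w) = (w + w)*(w + (3/2)*(-6)) = (2*w)*(w - 9) = (2*w)*(-9 + w) = 2*w*(-9 + w))
m(-39)/23458 - 11521/11302 = (2*(-39)*(-9 - 39))/23458 - 11521/11302 = (2*(-39)*(-48))*(1/23458) - 11521*1/11302 = 3744*(1/23458) - 11521/11302 = 1872/11729 - 11521/11302 = -113972465/132561158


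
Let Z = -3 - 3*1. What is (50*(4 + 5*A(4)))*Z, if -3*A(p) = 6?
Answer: 1800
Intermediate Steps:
A(p) = -2 (A(p) = -⅓*6 = -2)
Z = -6 (Z = -3 - 3 = -6)
(50*(4 + 5*A(4)))*Z = (50*(4 + 5*(-2)))*(-6) = (50*(4 - 10))*(-6) = (50*(-6))*(-6) = -300*(-6) = 1800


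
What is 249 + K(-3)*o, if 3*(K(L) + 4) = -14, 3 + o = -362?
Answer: 10237/3 ≈ 3412.3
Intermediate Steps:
o = -365 (o = -3 - 362 = -365)
K(L) = -26/3 (K(L) = -4 + (⅓)*(-14) = -4 - 14/3 = -26/3)
249 + K(-3)*o = 249 - 26/3*(-365) = 249 + 9490/3 = 10237/3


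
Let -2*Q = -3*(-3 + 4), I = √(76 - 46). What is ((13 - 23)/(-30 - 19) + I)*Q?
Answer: 15/49 + 3*√30/2 ≈ 8.5220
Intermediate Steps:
I = √30 ≈ 5.4772
Q = 3/2 (Q = -(-3)*(-3 + 4)/2 = -(-3)/2 = -½*(-3) = 3/2 ≈ 1.5000)
((13 - 23)/(-30 - 19) + I)*Q = ((13 - 23)/(-30 - 19) + √30)*(3/2) = (-10/(-49) + √30)*(3/2) = (-10*(-1/49) + √30)*(3/2) = (10/49 + √30)*(3/2) = 15/49 + 3*√30/2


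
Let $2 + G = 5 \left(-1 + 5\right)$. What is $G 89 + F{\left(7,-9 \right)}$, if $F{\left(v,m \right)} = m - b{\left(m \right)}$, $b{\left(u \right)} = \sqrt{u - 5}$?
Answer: $1593 - i \sqrt{14} \approx 1593.0 - 3.7417 i$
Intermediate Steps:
$b{\left(u \right)} = \sqrt{-5 + u}$
$F{\left(v,m \right)} = m - \sqrt{-5 + m}$
$G = 18$ ($G = -2 + 5 \left(-1 + 5\right) = -2 + 5 \cdot 4 = -2 + 20 = 18$)
$G 89 + F{\left(7,-9 \right)} = 18 \cdot 89 - \left(9 + \sqrt{-5 - 9}\right) = 1602 - \left(9 + \sqrt{-14}\right) = 1602 - \left(9 + i \sqrt{14}\right) = 1593 - i \sqrt{14}$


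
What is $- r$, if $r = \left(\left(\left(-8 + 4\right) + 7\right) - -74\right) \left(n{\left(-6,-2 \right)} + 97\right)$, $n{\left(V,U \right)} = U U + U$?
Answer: $-7623$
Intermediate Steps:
$n{\left(V,U \right)} = U + U^{2}$ ($n{\left(V,U \right)} = U^{2} + U = U + U^{2}$)
$r = 7623$ ($r = \left(\left(\left(-8 + 4\right) + 7\right) - -74\right) \left(- 2 \left(1 - 2\right) + 97\right) = \left(\left(-4 + 7\right) + 74\right) \left(\left(-2\right) \left(-1\right) + 97\right) = \left(3 + 74\right) \left(2 + 97\right) = 77 \cdot 99 = 7623$)
$- r = \left(-1\right) 7623 = -7623$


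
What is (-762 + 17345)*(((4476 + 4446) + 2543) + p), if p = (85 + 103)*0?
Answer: 190124095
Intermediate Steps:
p = 0 (p = 188*0 = 0)
(-762 + 17345)*(((4476 + 4446) + 2543) + p) = (-762 + 17345)*(((4476 + 4446) + 2543) + 0) = 16583*((8922 + 2543) + 0) = 16583*(11465 + 0) = 16583*11465 = 190124095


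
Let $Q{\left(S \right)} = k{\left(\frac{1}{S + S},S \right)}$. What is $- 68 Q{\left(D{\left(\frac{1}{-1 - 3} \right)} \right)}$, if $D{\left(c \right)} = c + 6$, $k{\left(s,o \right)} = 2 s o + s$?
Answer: $- \frac{1700}{23} \approx -73.913$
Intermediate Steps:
$k{\left(s,o \right)} = s + 2 o s$ ($k{\left(s,o \right)} = 2 o s + s = s + 2 o s$)
$D{\left(c \right)} = 6 + c$
$Q{\left(S \right)} = \frac{1 + 2 S}{2 S}$ ($Q{\left(S \right)} = \frac{1 + 2 S}{S + S} = \frac{1 + 2 S}{2 S}$)
$- 68 Q{\left(D{\left(\frac{1}{-1 - 3} \right)} \right)} = - 68 \frac{\frac{1}{2} + \left(6 + \frac{1}{-1 - 3}\right)}{6 + \frac{1}{-1 - 3}} = - 68 \frac{\frac{1}{2} + \left(6 + \frac{1}{-4}\right)}{6 + \frac{1}{-4}} = - 68 \frac{\frac{1}{2} + \left(6 - \frac{1}{4}\right)}{6 - \frac{1}{4}} = - 68 \frac{\frac{1}{2} + \frac{23}{4}}{\frac{23}{4}} = - 68 \cdot \frac{4}{23} \cdot \frac{25}{4} = \left(-68\right) \frac{25}{23} = - \frac{1700}{23}$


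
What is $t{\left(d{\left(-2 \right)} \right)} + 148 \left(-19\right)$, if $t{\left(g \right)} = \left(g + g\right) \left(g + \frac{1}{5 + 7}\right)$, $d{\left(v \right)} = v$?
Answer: $- \frac{8413}{3} \approx -2804.3$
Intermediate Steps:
$t{\left(g \right)} = 2 g \left(\frac{1}{12} + g\right)$ ($t{\left(g \right)} = 2 g \left(g + \frac{1}{12}\right) = 2 g \left(\frac{1}{12} + g\right)$)
$t{\left(d{\left(-2 \right)} \right)} + 148 \left(-19\right) = \frac{1}{6} \left(-2\right) \left(1 + 12 \left(-2\right)\right) + 148 \left(-19\right) = \frac{1}{6} \left(-2\right) \left(1 - 24\right) - 2812 = \frac{1}{6} \left(-2\right) \left(-23\right) - 2812 = \frac{23}{3} - 2812 = - \frac{8413}{3}$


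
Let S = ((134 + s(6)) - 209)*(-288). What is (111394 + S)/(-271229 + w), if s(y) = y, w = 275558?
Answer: 131266/4329 ≈ 30.322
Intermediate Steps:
S = 19872 (S = ((134 + 6) - 209)*(-288) = (140 - 209)*(-288) = -69*(-288) = 19872)
(111394 + S)/(-271229 + w) = (111394 + 19872)/(-271229 + 275558) = 131266/4329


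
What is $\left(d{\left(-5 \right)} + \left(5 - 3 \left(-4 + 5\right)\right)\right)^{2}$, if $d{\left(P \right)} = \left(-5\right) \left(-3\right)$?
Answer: $289$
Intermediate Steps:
$d{\left(P \right)} = 15$
$\left(d{\left(-5 \right)} + \left(5 - 3 \left(-4 + 5\right)\right)\right)^{2} = \left(15 + \left(5 - 3 \left(-4 + 5\right)\right)\right)^{2} = \left(15 + \left(5 - 3\right)\right)^{2} = \left(15 + 2\right)^{2} = 17^{2} = 289$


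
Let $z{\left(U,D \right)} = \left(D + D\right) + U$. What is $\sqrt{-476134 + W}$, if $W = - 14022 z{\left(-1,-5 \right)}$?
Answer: $2 i \sqrt{80473} \approx 567.36 i$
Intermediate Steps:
$z{\left(U,D \right)} = U + 2 D$ ($z{\left(U,D \right)} = 2 D + U = U + 2 D$)
$W = 154242$ ($W = - 14022 \left(-1 + 2 \left(-5\right)\right) = - 14022 \left(-1 - 10\right) = \left(-14022\right) \left(-11\right) = 154242$)
$\sqrt{-476134 + W} = \sqrt{-476134 + 154242} = \sqrt{-321892} = 2 i \sqrt{80473}$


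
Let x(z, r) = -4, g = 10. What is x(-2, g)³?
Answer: -64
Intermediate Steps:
x(-2, g)³ = (-4)³ = -64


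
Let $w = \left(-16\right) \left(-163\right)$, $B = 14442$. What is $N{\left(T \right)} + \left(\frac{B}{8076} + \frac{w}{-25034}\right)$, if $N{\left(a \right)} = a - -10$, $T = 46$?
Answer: $\frac{971854627}{16847882} \approx 57.684$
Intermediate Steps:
$N{\left(a \right)} = 10 + a$ ($N{\left(a \right)} = a + 10 = 10 + a$)
$w = 2608$
$N{\left(T \right)} + \left(\frac{B}{8076} + \frac{w}{-25034}\right) = \left(10 + 46\right) + \left(\frac{14442}{8076} + \frac{2608}{-25034}\right) = 56 + \left(14442 \cdot \frac{1}{8076} + 2608 \left(- \frac{1}{25034}\right)\right) = 56 + \left(\frac{2407}{1346} - \frac{1304}{12517}\right) = 56 + \frac{28373235}{16847882} = \frac{971854627}{16847882}$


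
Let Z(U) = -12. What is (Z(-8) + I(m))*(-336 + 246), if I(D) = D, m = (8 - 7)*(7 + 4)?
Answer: 90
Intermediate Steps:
m = 11 (m = 1*11 = 11)
(Z(-8) + I(m))*(-336 + 246) = (-12 + 11)*(-336 + 246) = -1*(-90) = 90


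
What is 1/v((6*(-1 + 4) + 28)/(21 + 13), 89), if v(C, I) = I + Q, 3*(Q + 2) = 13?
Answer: 3/274 ≈ 0.010949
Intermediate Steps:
Q = 7/3 (Q = -2 + (1/3)*13 = -2 + 13/3 = 7/3 ≈ 2.3333)
v(C, I) = 7/3 + I (v(C, I) = I + 7/3 = 7/3 + I)
1/v((6*(-1 + 4) + 28)/(21 + 13), 89) = 1/(7/3 + 89) = 1/(274/3) = 3/274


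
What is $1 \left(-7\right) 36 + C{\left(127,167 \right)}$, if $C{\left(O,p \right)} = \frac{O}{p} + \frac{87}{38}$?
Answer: $- \frac{1579837}{6346} \approx -248.95$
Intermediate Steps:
$C{\left(O,p \right)} = \frac{87}{38} + \frac{O}{p}$ ($C{\left(O,p \right)} = \frac{O}{p} + 87 \cdot \frac{1}{38} = \frac{O}{p} + \frac{87}{38} = \frac{87}{38} + \frac{O}{p}$)
$1 \left(-7\right) 36 + C{\left(127,167 \right)} = 1 \left(-7\right) 36 + \left(\frac{87}{38} + \frac{127}{167}\right) = \left(-7\right) 36 + \left(\frac{87}{38} + 127 \cdot \frac{1}{167}\right) = -252 + \left(\frac{87}{38} + \frac{127}{167}\right) = -252 + \frac{19355}{6346} = - \frac{1579837}{6346}$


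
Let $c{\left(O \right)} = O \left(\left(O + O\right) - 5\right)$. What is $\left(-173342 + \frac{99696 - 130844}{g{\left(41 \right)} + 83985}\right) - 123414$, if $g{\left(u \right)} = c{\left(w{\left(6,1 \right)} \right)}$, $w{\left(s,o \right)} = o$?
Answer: $- \frac{12461096770}{41991} \approx -2.9676 \cdot 10^{5}$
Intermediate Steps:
$c{\left(O \right)} = O \left(-5 + 2 O\right)$ ($c{\left(O \right)} = O \left(2 O - 5\right) = O \left(-5 + 2 O\right)$)
$g{\left(u \right)} = -3$ ($g{\left(u \right)} = 1 \left(-5 + 2 \cdot 1\right) = 1 \left(-5 + 2\right) = 1 \left(-3\right) = -3$)
$\left(-173342 + \frac{99696 - 130844}{g{\left(41 \right)} + 83985}\right) - 123414 = \left(-173342 + \frac{99696 - 130844}{-3 + 83985}\right) - 123414 = \left(-173342 - \frac{31148}{83982}\right) - 123414 = \left(-173342 - \frac{15574}{41991}\right) - 123414 = - \frac{7278819496}{41991} - 123414 = - \frac{12461096770}{41991}$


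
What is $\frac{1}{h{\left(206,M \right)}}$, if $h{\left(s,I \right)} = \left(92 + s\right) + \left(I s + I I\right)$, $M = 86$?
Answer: $\frac{1}{25410} \approx 3.9355 \cdot 10^{-5}$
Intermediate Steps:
$h{\left(s,I \right)} = 92 + s + I^{2} + I s$ ($h{\left(s,I \right)} = \left(92 + s\right) + \left(I s + I^{2}\right) = \left(92 + s\right) + \left(I^{2} + I s\right) = 92 + s + I^{2} + I s$)
$\frac{1}{h{\left(206,M \right)}} = \frac{1}{92 + 206 + 86^{2} + 86 \cdot 206} = \frac{1}{92 + 206 + 7396 + 17716} = \frac{1}{25410}$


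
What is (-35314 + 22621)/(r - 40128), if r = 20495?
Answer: 12693/19633 ≈ 0.64651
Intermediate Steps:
(-35314 + 22621)/(r - 40128) = (-35314 + 22621)/(20495 - 40128) = -12693/(-19633) = -12693*(-1/19633) = 12693/19633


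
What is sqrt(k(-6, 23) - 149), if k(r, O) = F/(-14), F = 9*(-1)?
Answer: I*sqrt(29078)/14 ≈ 12.18*I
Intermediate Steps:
F = -9
k(r, O) = 9/14 (k(r, O) = -9/(-14) = -9*(-1/14) = 9/14)
sqrt(k(-6, 23) - 149) = sqrt(9/14 - 149) = sqrt(-2077/14) = I*sqrt(29078)/14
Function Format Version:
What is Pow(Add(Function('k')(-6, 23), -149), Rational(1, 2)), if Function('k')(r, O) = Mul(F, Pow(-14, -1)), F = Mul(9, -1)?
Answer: Mul(Rational(1, 14), I, Pow(29078, Rational(1, 2))) ≈ Mul(12.180, I)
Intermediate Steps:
F = -9
Function('k')(r, O) = Rational(9, 14) (Function('k')(r, O) = Mul(-9, Pow(-14, -1)) = Mul(-9, Rational(-1, 14)) = Rational(9, 14))
Pow(Add(Function('k')(-6, 23), -149), Rational(1, 2)) = Pow(Add(Rational(9, 14), -149), Rational(1, 2)) = Pow(Rational(-2077, 14), Rational(1, 2)) = Mul(Rational(1, 14), I, Pow(29078, Rational(1, 2)))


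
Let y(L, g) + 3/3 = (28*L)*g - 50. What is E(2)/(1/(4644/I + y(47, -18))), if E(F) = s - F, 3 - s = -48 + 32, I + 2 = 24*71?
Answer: -343392639/851 ≈ -4.0352e+5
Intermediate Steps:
I = 1702 (I = -2 + 24*71 = -2 + 1704 = 1702)
y(L, g) = -51 + 28*L*g (y(L, g) = -1 + ((28*L)*g - 50) = -1 + (28*L*g - 50) = -1 + (-50 + 28*L*g) = -51 + 28*L*g)
s = 19 (s = 3 - (-48 + 32) = 3 - 1*(-16) = 3 + 16 = 19)
E(F) = 19 - F
E(2)/(1/(4644/I + y(47, -18))) = (19 - 1*2)/(1/(4644/1702 + (-51 + 28*47*(-18)))) = (19 - 2)/(1/(4644*(1/1702) + (-51 - 23688))) = 17/(1/(2322/851 - 23739)) = 17/(1/(-20199567/851)) = 17/(-851/20199567) = 17*(-20199567/851) = -343392639/851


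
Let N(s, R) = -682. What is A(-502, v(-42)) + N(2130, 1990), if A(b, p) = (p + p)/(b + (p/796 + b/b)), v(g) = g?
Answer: -45323442/66473 ≈ -681.83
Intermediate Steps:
A(b, p) = 2*p/(1 + b + p/796) (A(b, p) = (2*p)/(b + (p*(1/796) + 1)) = (2*p)/(b + (p/796 + 1)) = (2*p)/(b + (1 + p/796)) = (2*p)/(1 + b + p/796) = 2*p/(1 + b + p/796))
A(-502, v(-42)) + N(2130, 1990) = 1592*(-42)/(796 - 42 + 796*(-502)) - 682 = 1592*(-42)/(796 - 42 - 399592) - 682 = 1592*(-42)/(-398838) - 682 = 1592*(-42)*(-1/398838) - 682 = 11144/66473 - 682 = -45323442/66473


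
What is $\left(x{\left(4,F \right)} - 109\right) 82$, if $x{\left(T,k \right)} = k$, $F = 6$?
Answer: $-8446$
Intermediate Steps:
$\left(x{\left(4,F \right)} - 109\right) 82 = \left(6 - 109\right) 82 = \left(-103\right) 82 = -8446$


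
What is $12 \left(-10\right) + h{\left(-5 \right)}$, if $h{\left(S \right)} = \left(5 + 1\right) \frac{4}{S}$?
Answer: $- \frac{624}{5} \approx -124.8$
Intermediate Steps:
$h{\left(S \right)} = \frac{24}{S}$ ($h{\left(S \right)} = 6 \frac{4}{S} = \frac{24}{S}$)
$12 \left(-10\right) + h{\left(-5 \right)} = 12 \left(-10\right) + \frac{24}{-5} = -120 + 24 \left(- \frac{1}{5}\right) = -120 - \frac{24}{5} = - \frac{624}{5}$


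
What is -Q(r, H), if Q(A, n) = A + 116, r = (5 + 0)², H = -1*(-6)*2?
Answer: -141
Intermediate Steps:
H = 12 (H = 6*2 = 12)
r = 25 (r = 5² = 25)
Q(A, n) = 116 + A
-Q(r, H) = -(116 + 25) = -1*141 = -141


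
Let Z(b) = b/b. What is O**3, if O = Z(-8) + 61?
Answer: 238328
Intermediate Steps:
Z(b) = 1
O = 62 (O = 1 + 61 = 62)
O**3 = 62**3 = 238328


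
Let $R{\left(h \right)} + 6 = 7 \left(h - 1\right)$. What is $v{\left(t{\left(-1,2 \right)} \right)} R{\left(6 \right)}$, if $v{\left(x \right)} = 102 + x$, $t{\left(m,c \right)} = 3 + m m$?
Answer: $3074$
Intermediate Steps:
$t{\left(m,c \right)} = 3 + m^{2}$
$R{\left(h \right)} = -13 + 7 h$ ($R{\left(h \right)} = -6 + 7 \left(h - 1\right) = -6 + 7 \left(-1 + h\right) = -6 + \left(-7 + 7 h\right) = -13 + 7 h$)
$v{\left(t{\left(-1,2 \right)} \right)} R{\left(6 \right)} = \left(102 + \left(3 + \left(-1\right)^{2}\right)\right) \left(-13 + 7 \cdot 6\right) = \left(102 + \left(3 + 1\right)\right) \left(-13 + 42\right) = \left(102 + 4\right) 29 = 106 \cdot 29 = 3074$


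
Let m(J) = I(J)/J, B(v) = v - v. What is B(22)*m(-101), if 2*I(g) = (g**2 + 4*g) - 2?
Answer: 0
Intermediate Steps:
B(v) = 0
I(g) = -1 + g**2/2 + 2*g (I(g) = ((g**2 + 4*g) - 2)/2 = (-2 + g**2 + 4*g)/2 = -1 + g**2/2 + 2*g)
m(J) = (-1 + J**2/2 + 2*J)/J
B(22)*m(-101) = 0*(2 + (1/2)*(-101) - 1/(-101)) = 0*(2 - 101/2 - 1*(-1/101)) = 0*(2 - 101/2 + 1/101) = 0*(-9795/202) = 0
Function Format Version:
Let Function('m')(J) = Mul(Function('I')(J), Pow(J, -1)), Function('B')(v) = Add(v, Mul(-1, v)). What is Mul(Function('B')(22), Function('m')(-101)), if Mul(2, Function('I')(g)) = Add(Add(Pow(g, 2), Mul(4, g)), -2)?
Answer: 0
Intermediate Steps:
Function('B')(v) = 0
Function('I')(g) = Add(-1, Mul(Rational(1, 2), Pow(g, 2)), Mul(2, g)) (Function('I')(g) = Mul(Rational(1, 2), Add(Add(Pow(g, 2), Mul(4, g)), -2)) = Mul(Rational(1, 2), Add(-2, Pow(g, 2), Mul(4, g))) = Add(-1, Mul(Rational(1, 2), Pow(g, 2)), Mul(2, g)))
Function('m')(J) = Mul(Pow(J, -1), Add(-1, Mul(Rational(1, 2), Pow(J, 2)), Mul(2, J))) (Function('m')(J) = Mul(Add(-1, Mul(Rational(1, 2), Pow(J, 2)), Mul(2, J)), Pow(J, -1)) = Mul(Pow(J, -1), Add(-1, Mul(Rational(1, 2), Pow(J, 2)), Mul(2, J))))
Mul(Function('B')(22), Function('m')(-101)) = Mul(0, Add(2, Mul(Rational(1, 2), -101), Mul(-1, Pow(-101, -1)))) = Mul(0, Add(2, Rational(-101, 2), Mul(-1, Rational(-1, 101)))) = Mul(0, Add(2, Rational(-101, 2), Rational(1, 101))) = Mul(0, Rational(-9795, 202)) = 0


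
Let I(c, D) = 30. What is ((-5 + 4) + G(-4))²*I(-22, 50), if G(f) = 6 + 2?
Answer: 1470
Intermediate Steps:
G(f) = 8
((-5 + 4) + G(-4))²*I(-22, 50) = ((-5 + 4) + 8)²*30 = (-1 + 8)²*30 = 7²*30 = 49*30 = 1470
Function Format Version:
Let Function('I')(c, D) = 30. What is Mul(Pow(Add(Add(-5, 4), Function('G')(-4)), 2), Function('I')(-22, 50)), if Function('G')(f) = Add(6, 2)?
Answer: 1470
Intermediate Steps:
Function('G')(f) = 8
Mul(Pow(Add(Add(-5, 4), Function('G')(-4)), 2), Function('I')(-22, 50)) = Mul(Pow(Add(Add(-5, 4), 8), 2), 30) = Mul(Pow(Add(-1, 8), 2), 30) = Mul(Pow(7, 2), 30) = Mul(49, 30) = 1470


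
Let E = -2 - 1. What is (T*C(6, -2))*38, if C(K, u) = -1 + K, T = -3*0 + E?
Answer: -570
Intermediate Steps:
E = -3
T = -3 (T = -3*0 - 3 = 0 - 3 = -3)
(T*C(6, -2))*38 = -3*(-1 + 6)*38 = -3*5*38 = -15*38 = -570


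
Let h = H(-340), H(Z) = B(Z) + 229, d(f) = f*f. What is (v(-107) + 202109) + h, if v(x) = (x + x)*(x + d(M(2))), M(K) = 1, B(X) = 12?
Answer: 225034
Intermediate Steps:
d(f) = f²
H(Z) = 241 (H(Z) = 12 + 229 = 241)
h = 241
v(x) = 2*x*(1 + x) (v(x) = (x + x)*(x + 1²) = (2*x)*(x + 1) = (2*x)*(1 + x) = 2*x*(1 + x))
(v(-107) + 202109) + h = (2*(-107)*(1 - 107) + 202109) + 241 = (2*(-107)*(-106) + 202109) + 241 = (22684 + 202109) + 241 = 224793 + 241 = 225034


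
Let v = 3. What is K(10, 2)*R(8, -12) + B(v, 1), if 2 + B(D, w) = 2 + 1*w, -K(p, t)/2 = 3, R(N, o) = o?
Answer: 73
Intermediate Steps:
K(p, t) = -6 (K(p, t) = -2*3 = -6)
B(D, w) = w (B(D, w) = -2 + (2 + 1*w) = -2 + (2 + w) = w)
K(10, 2)*R(8, -12) + B(v, 1) = -6*(-12) + 1 = 72 + 1 = 73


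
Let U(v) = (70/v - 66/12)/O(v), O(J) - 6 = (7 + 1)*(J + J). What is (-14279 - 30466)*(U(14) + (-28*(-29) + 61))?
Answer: -3593730471/92 ≈ -3.9062e+7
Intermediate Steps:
O(J) = 6 + 16*J (O(J) = 6 + (7 + 1)*(J + J) = 6 + 8*(2*J) = 6 + 16*J)
U(v) = (-11/2 + 70/v)/(6 + 16*v) (U(v) = (70/v - 66/12)/(6 + 16*v) = (70/v - 66*1/12)/(6 + 16*v) = (70/v - 11/2)/(6 + 16*v) = (-11/2 + 70/v)/(6 + 16*v))
(-14279 - 30466)*(U(14) + (-28*(-29) + 61)) = (-14279 - 30466)*((¼)*(140 - 11*14)/(14*(3 + 8*14)) + (-28*(-29) + 61)) = -44745*((¼)*(1/14)*(140 - 154)/(3 + 112) + (812 + 61)) = -44745*((¼)*(1/14)*(-14)/115 + 873) = -44745*((¼)*(1/14)*(1/115)*(-14) + 873) = -44745*(-1/460 + 873) = -44745*401579/460 = -3593730471/92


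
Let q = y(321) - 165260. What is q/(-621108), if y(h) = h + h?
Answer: 82309/310554 ≈ 0.26504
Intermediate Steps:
y(h) = 2*h
q = -164618 (q = 2*321 - 165260 = 642 - 165260 = -164618)
q/(-621108) = -164618/(-621108) = -164618*(-1/621108) = 82309/310554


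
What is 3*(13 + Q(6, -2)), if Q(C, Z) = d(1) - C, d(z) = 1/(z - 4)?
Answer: 20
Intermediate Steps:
d(z) = 1/(-4 + z)
Q(C, Z) = -⅓ - C (Q(C, Z) = 1/(-4 + 1) - C = 1/(-3) - C = -⅓ - C)
3*(13 + Q(6, -2)) = 3*(13 + (-⅓ - 1*6)) = 3*(13 + (-⅓ - 6)) = 3*(13 - 19/3) = 3*(20/3) = 20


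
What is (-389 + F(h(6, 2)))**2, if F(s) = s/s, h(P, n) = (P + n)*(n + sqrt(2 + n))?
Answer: 150544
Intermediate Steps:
F(s) = 1
(-389 + F(h(6, 2)))**2 = (-389 + 1)**2 = (-388)**2 = 150544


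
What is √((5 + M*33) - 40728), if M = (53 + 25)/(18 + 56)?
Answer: 2*I*√13925542/37 ≈ 201.71*I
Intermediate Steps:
M = 39/37 (M = 78/74 = 78*(1/74) = 39/37 ≈ 1.0541)
√((5 + M*33) - 40728) = √((5 + (39/37)*33) - 40728) = √((5 + 1287/37) - 40728) = √(1472/37 - 40728) = √(-1505464/37) = 2*I*√13925542/37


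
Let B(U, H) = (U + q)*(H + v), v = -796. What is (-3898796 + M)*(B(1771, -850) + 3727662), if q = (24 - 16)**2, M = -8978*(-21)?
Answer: -2624087391016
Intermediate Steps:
M = 188538
q = 64 (q = 8**2 = 64)
B(U, H) = (-796 + H)*(64 + U) (B(U, H) = (U + 64)*(H - 796) = (64 + U)*(-796 + H) = (-796 + H)*(64 + U))
(-3898796 + M)*(B(1771, -850) + 3727662) = (-3898796 + 188538)*((-50944 - 796*1771 + 64*(-850) - 850*1771) + 3727662) = -3710258*((-50944 - 1409716 - 54400 - 1505350) + 3727662) = -3710258*(-3020410 + 3727662) = -3710258*707252 = -2624087391016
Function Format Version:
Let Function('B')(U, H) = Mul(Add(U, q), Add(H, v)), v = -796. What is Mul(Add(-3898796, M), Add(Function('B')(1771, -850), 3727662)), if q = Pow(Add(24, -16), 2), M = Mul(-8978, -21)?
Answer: -2624087391016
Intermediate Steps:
M = 188538
q = 64 (q = Pow(8, 2) = 64)
Function('B')(U, H) = Mul(Add(-796, H), Add(64, U)) (Function('B')(U, H) = Mul(Add(U, 64), Add(H, -796)) = Mul(Add(64, U), Add(-796, H)) = Mul(Add(-796, H), Add(64, U)))
Mul(Add(-3898796, M), Add(Function('B')(1771, -850), 3727662)) = Mul(Add(-3898796, 188538), Add(Add(-50944, Mul(-796, 1771), Mul(64, -850), Mul(-850, 1771)), 3727662)) = Mul(-3710258, Add(Add(-50944, -1409716, -54400, -1505350), 3727662)) = Mul(-3710258, Add(-3020410, 3727662)) = Mul(-3710258, 707252) = -2624087391016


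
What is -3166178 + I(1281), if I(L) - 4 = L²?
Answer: -1525213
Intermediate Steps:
I(L) = 4 + L²
-3166178 + I(1281) = -3166178 + (4 + 1281²) = -3166178 + (4 + 1640961) = -3166178 + 1640965 = -1525213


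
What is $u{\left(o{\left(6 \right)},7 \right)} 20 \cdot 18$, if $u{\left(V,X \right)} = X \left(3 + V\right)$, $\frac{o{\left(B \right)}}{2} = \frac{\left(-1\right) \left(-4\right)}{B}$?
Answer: $10920$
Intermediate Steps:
$o{\left(B \right)} = \frac{8}{B}$ ($o{\left(B \right)} = 2 \frac{\left(-1\right) \left(-4\right)}{B} = 2 \frac{4}{B} = \frac{8}{B}$)
$u{\left(o{\left(6 \right)},7 \right)} 20 \cdot 18 = 7 \left(3 + \frac{8}{6}\right) 20 \cdot 18 = 7 \left(3 + 8 \cdot \frac{1}{6}\right) 20 \cdot 18 = 7 \left(3 + \frac{4}{3}\right) 20 \cdot 18 = 7 \cdot \frac{13}{3} \cdot 20 \cdot 18 = \frac{91}{3} \cdot 20 \cdot 18 = \frac{1820}{3} \cdot 18 = 10920$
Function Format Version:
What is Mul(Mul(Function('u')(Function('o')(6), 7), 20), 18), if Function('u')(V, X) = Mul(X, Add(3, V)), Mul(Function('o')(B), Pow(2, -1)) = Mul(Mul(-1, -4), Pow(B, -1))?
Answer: 10920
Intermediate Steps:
Function('o')(B) = Mul(8, Pow(B, -1)) (Function('o')(B) = Mul(2, Mul(Mul(-1, -4), Pow(B, -1))) = Mul(2, Mul(4, Pow(B, -1))) = Mul(8, Pow(B, -1)))
Mul(Mul(Function('u')(Function('o')(6), 7), 20), 18) = Mul(Mul(Mul(7, Add(3, Mul(8, Pow(6, -1)))), 20), 18) = Mul(Mul(Mul(7, Add(3, Mul(8, Rational(1, 6)))), 20), 18) = Mul(Mul(Mul(7, Add(3, Rational(4, 3))), 20), 18) = Mul(Mul(Mul(7, Rational(13, 3)), 20), 18) = Mul(Mul(Rational(91, 3), 20), 18) = Mul(Rational(1820, 3), 18) = 10920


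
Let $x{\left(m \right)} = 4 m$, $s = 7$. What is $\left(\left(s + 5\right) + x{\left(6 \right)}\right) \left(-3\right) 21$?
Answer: $-2268$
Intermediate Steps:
$\left(\left(s + 5\right) + x{\left(6 \right)}\right) \left(-3\right) 21 = \left(\left(7 + 5\right) + 4 \cdot 6\right) \left(-3\right) 21 = \left(12 + 24\right) \left(-3\right) 21 = 36 \left(-3\right) 21 = \left(-108\right) 21 = -2268$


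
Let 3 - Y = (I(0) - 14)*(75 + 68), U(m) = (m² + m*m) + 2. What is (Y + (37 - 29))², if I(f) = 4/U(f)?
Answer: 2982529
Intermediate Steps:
U(m) = 2 + 2*m² (U(m) = (m² + m²) + 2 = 2*m² + 2 = 2 + 2*m²)
I(f) = 4/(2 + 2*f²)
Y = 1719 (Y = 3 - (2/(1 + 0²) - 14)*(75 + 68) = 3 - (2/(1 + 0) - 14)*143 = 3 - (2/1 - 14)*143 = 3 - (2*1 - 14)*143 = 3 - (2 - 14)*143 = 3 - (-12)*143 = 3 - 1*(-1716) = 3 + 1716 = 1719)
(Y + (37 - 29))² = (1719 + (37 - 29))² = (1719 + 8)² = 1727² = 2982529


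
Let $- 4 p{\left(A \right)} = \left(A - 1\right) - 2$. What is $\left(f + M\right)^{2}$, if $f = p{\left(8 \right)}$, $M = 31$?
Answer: $\frac{14161}{16} \approx 885.06$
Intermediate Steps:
$p{\left(A \right)} = \frac{3}{4} - \frac{A}{4}$ ($p{\left(A \right)} = - \frac{\left(A - 1\right) - 2}{4} = - \frac{\left(-1 + A\right) - 2}{4} = - \frac{-3 + A}{4} = \frac{3}{4} - \frac{A}{4}$)
$f = - \frac{5}{4}$ ($f = \frac{3}{4} - 2 = - \frac{5}{4} \approx -1.25$)
$\left(f + M\right)^{2} = \left(- \frac{5}{4} + 31\right)^{2} = \left(\frac{119}{4}\right)^{2} = \frac{14161}{16}$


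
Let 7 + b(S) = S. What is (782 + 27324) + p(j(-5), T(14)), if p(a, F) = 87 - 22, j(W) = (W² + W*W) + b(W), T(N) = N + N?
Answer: 28171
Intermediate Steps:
b(S) = -7 + S
T(N) = 2*N
j(W) = -7 + W + 2*W² (j(W) = (W² + W*W) + (-7 + W) = (W² + W²) + (-7 + W) = 2*W² + (-7 + W) = -7 + W + 2*W²)
p(a, F) = 65
(782 + 27324) + p(j(-5), T(14)) = (782 + 27324) + 65 = 28106 + 65 = 28171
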